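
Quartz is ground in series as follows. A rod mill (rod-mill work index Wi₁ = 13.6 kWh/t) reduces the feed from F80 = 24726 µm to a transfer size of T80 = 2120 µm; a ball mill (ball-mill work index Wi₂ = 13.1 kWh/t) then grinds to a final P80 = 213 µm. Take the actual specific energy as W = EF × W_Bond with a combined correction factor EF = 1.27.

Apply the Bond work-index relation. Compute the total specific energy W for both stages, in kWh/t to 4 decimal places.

W = 10·Wi·[P80^(−½) − F80^(−½)]
Stage 1 (24726→2120 µm, Wi₁=13.6): W₁ = 10·13.6·(0.021719 − 0.006360) = 2.0888 kWh/t
Stage 2 (2120→213 µm, Wi₂=13.1): W₂ = 10·13.1·(0.068519 − 0.021719) = 6.1308 kWh/t
W = W₁ + W₂ = 2.0888 + 6.1308 = 8.2197 kWh/t
W_actual = 1.27 × 8.2197 = 10.4390 kWh/t

W = 10.4390 kWh/t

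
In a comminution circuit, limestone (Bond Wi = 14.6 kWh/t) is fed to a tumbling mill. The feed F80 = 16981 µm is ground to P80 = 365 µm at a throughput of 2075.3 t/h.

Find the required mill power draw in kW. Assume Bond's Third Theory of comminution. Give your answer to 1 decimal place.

W = 10·Wi·(P80^(-½) − F80^(-½))
W = 10·14.6·(1/√365 − 1/√16981) = 10·14.6·(0.044668) = 6.5216 kWh/t
P_mill = W·ṁ = 6.5216·2075.3 = 13534.3 kW

P = 13534.3 kW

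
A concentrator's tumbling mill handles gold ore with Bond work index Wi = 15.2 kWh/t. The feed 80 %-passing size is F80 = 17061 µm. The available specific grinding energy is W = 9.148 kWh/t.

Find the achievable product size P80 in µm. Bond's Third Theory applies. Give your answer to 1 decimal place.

W_Bond = 10·Wi·(1/√P₈₀ − 1/√F₈₀)
1/√P80 = 1/√F80 + W/(10·Wi)
  = 9.1480/(10·15.2) + 1/√17061 = 0.060184 + 0.007656 = 0.067840
P80 = (1/0.067840)² = 14.7405² = 217.28 µm

P80 = 217.3 µm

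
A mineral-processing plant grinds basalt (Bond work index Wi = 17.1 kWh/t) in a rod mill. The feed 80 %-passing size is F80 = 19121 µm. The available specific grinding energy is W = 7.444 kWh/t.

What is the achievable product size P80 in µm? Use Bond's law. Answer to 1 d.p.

W = 10 Wi (P80^-0.5 − F80^-0.5)
1/√P80 = 1/√F80 + W/(10·Wi)
  = 7.4440/(10·17.1) + 1/√19121 = 0.043532 + 0.007232 = 0.050764
P80 = (1/0.050764)² = 19.6990² = 388.05 µm

P80 = 388.1 µm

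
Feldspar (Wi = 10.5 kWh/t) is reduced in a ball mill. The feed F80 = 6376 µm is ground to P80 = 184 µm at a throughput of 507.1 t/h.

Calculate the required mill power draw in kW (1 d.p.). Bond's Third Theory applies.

P = 3258.5 kW

W = 10 Wi (P80^-0.5 − F80^-0.5)
W = 10·10.5·(1/√184 − 1/√6376) = 10·10.5·(0.061197) = 6.4257 kWh/t
P_mill = W·ṁ = 6.4257·507.1 = 3258.5 kW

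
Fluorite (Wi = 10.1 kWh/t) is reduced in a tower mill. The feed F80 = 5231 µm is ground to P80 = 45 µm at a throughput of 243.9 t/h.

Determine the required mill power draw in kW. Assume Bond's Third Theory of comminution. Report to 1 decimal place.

P = 3331.6 kW

W_Bond = 10·Wi·(1/√P₈₀ − 1/√F₈₀)
W = 10·10.1·(1/√45 − 1/√5231) = 10·10.1·(0.135245) = 13.6597 kWh/t
P_mill = W·ṁ = 13.6597·243.9 = 3331.6 kW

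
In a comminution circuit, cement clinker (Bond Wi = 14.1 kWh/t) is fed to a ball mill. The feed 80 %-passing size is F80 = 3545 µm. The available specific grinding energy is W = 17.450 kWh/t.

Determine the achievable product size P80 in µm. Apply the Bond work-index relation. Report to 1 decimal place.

Bond:  W = 10 Wi (1/√P − 1/√F)
⇒ 1/√P80 = W/(10·Wi) + 1/√F80
  = 17.4500/(10·14.1) + 1/√3545 = 0.123759 + 0.016795 = 0.140554
P80 = (1/0.140554)² = 7.1147² = 50.62 µm

P80 = 50.6 µm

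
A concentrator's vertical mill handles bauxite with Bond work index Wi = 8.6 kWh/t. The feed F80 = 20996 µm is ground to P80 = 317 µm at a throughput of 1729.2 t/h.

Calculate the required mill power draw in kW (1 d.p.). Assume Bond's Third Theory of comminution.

Bond: W = 10·Wi·(1/√P80 − 1/√F80)
W = 10·8.6·(1/√317 − 1/√20996) = 10·8.6·(0.049264) = 4.2367 kWh/t
Power = W × throughput = 4.2367 kWh/t × 1729.2 t/h = 7326.2 kW

P = 7326.2 kW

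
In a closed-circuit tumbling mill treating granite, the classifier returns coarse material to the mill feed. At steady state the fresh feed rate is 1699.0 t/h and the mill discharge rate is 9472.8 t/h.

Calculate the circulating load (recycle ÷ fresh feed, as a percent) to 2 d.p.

Mill node: discharge = fresh + recycle.
R = M − F = 9472.8 − 1699.0 = 7773.8 t/h
CL = 100·R/F = 100·7773.8/1699.0 = 457.55 %

CL = 457.55 %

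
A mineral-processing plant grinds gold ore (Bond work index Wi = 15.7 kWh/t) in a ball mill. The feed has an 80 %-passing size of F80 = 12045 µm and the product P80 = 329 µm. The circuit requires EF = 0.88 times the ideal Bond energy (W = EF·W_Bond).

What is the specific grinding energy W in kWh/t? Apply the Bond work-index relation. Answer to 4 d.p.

W = 6.3581 kWh/t

W = 10 Wi (P80^-0.5 − F80^-0.5)
1/√329 = 0.055132;  1/√12045 = 0.009112
W = 10·15.7·(0.055132 − 0.009112) = 7.2252 kWh/t
Corrected W = EF·W_Bond = 0.88·7.2252 = 6.3581 kWh/t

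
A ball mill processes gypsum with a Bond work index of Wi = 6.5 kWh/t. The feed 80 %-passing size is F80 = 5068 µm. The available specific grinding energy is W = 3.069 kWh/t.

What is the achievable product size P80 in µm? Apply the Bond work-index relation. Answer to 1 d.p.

W = 10·Wi·(P80^(-½) − F80^(-½))
⇒ 1/√P80 = W/(10·Wi) + 1/√F80
  = 3.0690/(10·6.5) + 1/√5068 = 0.047215 + 0.014047 = 0.061262
P80 = (1/0.061262)² = 16.3232² = 266.45 µm

P80 = 266.4 µm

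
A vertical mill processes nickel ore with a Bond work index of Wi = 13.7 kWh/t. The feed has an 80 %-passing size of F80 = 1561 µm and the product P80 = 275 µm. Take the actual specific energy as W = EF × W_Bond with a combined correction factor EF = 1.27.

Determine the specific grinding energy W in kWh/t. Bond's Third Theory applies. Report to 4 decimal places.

W = 6.0882 kWh/t

W = 10·Wi·[P80^(−½) − F80^(−½)]
1/√275 = 0.060302;  1/√1561 = 0.025310
W = 10·13.7·(0.060302 − 0.025310) = 4.7939 kWh/t
Apply correction: 4.7939 × 1.27 = 6.0882 kWh/t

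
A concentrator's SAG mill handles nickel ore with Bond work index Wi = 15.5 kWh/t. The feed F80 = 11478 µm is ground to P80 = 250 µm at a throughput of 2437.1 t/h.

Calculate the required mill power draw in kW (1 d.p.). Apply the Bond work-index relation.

Bond:  W = 10 Wi (1/√P − 1/√F)
W = 10·15.5·(1/√250 − 1/√11478) = 10·15.5·(0.053912) = 8.3563 kWh/t
Power = W × throughput = 8.3563 kWh/t × 2437.1 t/h = 20365.1 kW

P = 20365.1 kW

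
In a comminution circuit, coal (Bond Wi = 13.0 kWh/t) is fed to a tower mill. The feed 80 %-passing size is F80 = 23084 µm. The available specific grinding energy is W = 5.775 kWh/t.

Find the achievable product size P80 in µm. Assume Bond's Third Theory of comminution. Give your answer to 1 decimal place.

W_Bond = 10·Wi·(1/√P₈₀ − 1/√F₈₀)
P80^-0.5 = F80^-0.5 + W/(10 Wi)
  = 5.7750/(10·13.0) + 1/√23084 = 0.044423 + 0.006582 = 0.051005
P80 = (1/0.051005)² = 19.6060² = 384.39 µm

P80 = 384.4 µm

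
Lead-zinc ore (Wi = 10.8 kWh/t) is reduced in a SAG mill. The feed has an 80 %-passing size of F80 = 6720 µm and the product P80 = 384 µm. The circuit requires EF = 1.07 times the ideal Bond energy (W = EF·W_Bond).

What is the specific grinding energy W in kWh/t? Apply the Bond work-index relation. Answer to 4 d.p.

W_Bond = 10·Wi·(1/√P₈₀ − 1/√F₈₀)
1/√384 = 0.051031;  1/√6720 = 0.012199
W = 10·10.8·(0.051031 − 0.012199) = 4.1939 kWh/t
With EF = 1.07: W = 4.1939·1.07 = 4.4875 kWh/t

W = 4.4875 kWh/t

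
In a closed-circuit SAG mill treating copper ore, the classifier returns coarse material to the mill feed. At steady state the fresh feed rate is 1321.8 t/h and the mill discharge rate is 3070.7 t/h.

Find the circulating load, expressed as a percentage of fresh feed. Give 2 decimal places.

CL = 132.31 %

Discharge = new feed + return, hence
R = M − F = 3070.7 − 1321.8 = 1748.9 t/h
CL = 100·R/F = 100·1748.9/1321.8 = 132.31 %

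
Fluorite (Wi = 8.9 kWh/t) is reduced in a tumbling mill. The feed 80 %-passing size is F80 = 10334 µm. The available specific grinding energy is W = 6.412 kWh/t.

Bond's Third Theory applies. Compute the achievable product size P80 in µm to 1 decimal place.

W = 10 Wi (1/√P80 − 1/√F80)  [Bond]
1/√P80 = 1/√F80 + W/(10·Wi)
  = 6.4120/(10·8.9) + 1/√10334 = 0.072045 + 0.009837 = 0.081882
P80 = (1/0.081882)² = 12.2127² = 149.15 µm

P80 = 149.1 µm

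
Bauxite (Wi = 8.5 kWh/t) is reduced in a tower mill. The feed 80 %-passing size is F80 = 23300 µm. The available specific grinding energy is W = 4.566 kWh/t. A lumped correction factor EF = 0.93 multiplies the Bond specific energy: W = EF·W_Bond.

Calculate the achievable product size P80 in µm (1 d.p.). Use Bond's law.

W = 10 Wi / √P80 − 10 Wi / √F80
W_Bond = W / EF = 4.566 / 0.93 = 4.9097 kWh/t
1/√P80 = 1/√F80 + W_Bond/(10·Wi)
  = 4.9097/(10·8.5) + 1/√23300 = 0.057761 + 0.006551 = 0.064312
P80 = (1/0.064312)² = 15.5492² = 241.78 µm

P80 = 241.8 µm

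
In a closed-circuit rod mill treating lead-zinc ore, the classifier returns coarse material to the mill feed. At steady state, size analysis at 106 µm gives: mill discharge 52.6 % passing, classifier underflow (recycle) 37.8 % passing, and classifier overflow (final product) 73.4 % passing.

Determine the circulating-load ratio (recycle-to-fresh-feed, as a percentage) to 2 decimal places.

CL = 140.54 %

Mass balance on the −106 µm fraction:
d + r·d = r·u + o → r(d−u) = o−d
r = (73.4 − 52.6)/(52.6 − 37.8) = 20.8/14.8 = 1.4054
CL = 100·r = 140.54 %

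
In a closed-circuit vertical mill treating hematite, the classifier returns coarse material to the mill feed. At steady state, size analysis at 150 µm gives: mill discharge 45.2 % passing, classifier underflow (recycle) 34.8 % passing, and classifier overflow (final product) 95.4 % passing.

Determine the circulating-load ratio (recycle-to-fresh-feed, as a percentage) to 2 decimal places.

Balance %-passing 150 µm (r = R/F):
(1+r)·d = r·u + o ⇒ r = (o−d)/(d−u)
r = (95.4 − 45.2)/(45.2 − 34.8) = 50.2/10.4 = 4.8269
CL = 100·r = 482.69 %

CL = 482.69 %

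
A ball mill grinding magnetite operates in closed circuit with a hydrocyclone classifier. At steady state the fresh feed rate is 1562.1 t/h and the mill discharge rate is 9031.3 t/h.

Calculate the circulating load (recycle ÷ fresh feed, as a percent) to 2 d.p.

CL = 478.15 %

Mill node: discharge = fresh + recycle.
R = M − F = 9031.3 − 1562.1 = 7469.2 t/h
CL = 100·R/F = 100·7469.2/1562.1 = 478.15 %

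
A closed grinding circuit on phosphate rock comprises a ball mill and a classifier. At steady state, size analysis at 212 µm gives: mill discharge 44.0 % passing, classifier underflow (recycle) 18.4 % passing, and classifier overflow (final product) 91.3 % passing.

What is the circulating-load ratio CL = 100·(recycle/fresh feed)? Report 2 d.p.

CL = 184.77 %

Let r = R/F. Size balance at 212 µm:
(1+r)d = ru + o → r = (o−d)/(d−u)
r = (91.3 − 44.0)/(44.0 − 18.4) = 47.3/25.6 = 1.8477
CL = 100·r = 184.77 %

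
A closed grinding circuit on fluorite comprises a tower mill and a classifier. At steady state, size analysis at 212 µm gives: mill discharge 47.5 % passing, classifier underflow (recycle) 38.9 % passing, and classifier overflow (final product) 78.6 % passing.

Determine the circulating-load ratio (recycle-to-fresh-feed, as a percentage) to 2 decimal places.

CL = 361.63 %

Let r = R/F. Size balance at 212 µm:
Fd + Rd = Ru + Fo ⇒ R/F = (o−d)/(d−u)
r = (78.6 − 47.5)/(47.5 − 38.9) = 31.1/8.6 = 3.6163
CL = 100·r = 361.63 %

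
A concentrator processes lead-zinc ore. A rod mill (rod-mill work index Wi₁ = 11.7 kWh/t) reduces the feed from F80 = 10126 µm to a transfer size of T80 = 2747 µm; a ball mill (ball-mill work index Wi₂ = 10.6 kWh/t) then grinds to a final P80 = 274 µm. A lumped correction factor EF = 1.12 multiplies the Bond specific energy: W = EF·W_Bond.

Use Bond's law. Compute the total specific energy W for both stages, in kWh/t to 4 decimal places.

W = 10 Wi / √P80 − 10 Wi / √F80
Stage 1 (10126→2747 µm, Wi₁=11.7): W₁ = 10·11.7·(0.019080 − 0.009938) = 1.0696 kWh/t
Stage 2 (2747→274 µm, Wi₂=10.6): W₂ = 10·10.6·(0.060412 − 0.019080) = 4.3813 kWh/t
W = W₁ + W₂ = 1.0696 + 4.3813 = 5.4509 kWh/t
Apply correction: 5.4509 × 1.12 = 6.1050 kWh/t

W = 6.1050 kWh/t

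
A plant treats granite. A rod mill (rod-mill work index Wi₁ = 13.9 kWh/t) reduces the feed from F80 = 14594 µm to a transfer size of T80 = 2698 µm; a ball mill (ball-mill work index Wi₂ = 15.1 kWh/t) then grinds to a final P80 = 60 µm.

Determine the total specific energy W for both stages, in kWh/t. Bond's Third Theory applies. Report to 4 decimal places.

W = 10 Wi (1/√P80 − 1/√F80)  [Bond]
Stage 1 (14594→2698 µm, Wi₁=13.9): W₁ = 10·13.9·(0.019252 − 0.008278) = 1.5254 kWh/t
Stage 2 (2698→60 µm, Wi₂=15.1): W₂ = 10·15.1·(0.129099 − 0.019252) = 16.5869 kWh/t
W = W₁ + W₂ = 1.5254 + 16.5869 = 18.1124 kWh/t

W = 18.1124 kWh/t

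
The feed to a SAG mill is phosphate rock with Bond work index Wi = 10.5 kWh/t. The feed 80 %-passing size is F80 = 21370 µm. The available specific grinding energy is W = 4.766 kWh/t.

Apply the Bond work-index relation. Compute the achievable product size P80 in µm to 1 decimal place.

P80 = 366.6 µm

W = 10·Wi·(P80^(-½) − F80^(-½))
⇒ 1/√P80 = W/(10 Wi) + 1/√F80
  = 4.7660/(10·10.5) + 1/√21370 = 0.045390 + 0.006841 = 0.052231
P80 = (1/0.052231)² = 19.1457² = 366.56 µm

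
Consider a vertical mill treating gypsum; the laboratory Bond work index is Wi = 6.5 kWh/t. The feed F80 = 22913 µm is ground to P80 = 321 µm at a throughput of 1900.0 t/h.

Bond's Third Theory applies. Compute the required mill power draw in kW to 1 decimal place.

W = 10 Wi (P80^-0.5 − F80^-0.5)
W = 10·6.5·(1/√321 − 1/√22913) = 10·6.5·(0.049208) = 3.1985 kWh/t
P_mill = W·ṁ = 3.1985·1900.0 = 6077.2 kW

P = 6077.2 kW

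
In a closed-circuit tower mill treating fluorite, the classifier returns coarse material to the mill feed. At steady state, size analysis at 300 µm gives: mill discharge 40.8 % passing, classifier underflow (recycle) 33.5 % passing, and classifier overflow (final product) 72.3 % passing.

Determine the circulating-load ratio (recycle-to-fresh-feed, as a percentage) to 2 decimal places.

CL = 431.51 %

Balance %-passing 300 µm (r = R/F):
(1+r)d = ru + o → r = (o−d)/(d−u)
r = (72.3 − 40.8)/(40.8 − 33.5) = 31.5/7.3 = 4.3151
CL = 100·r = 431.51 %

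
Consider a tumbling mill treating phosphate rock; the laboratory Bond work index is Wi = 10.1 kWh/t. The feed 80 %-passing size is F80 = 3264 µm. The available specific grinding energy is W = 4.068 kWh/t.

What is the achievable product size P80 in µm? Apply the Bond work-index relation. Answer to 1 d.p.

P80 = 299.5 µm

Bond:  W = 10 Wi (1/√P − 1/√F)
⇒ 1/√P80 = W/(10·Wi) + 1/√F80
  = 4.0680/(10·10.1) + 1/√3264 = 0.040277 + 0.017504 = 0.057781
P80 = (1/0.057781)² = 17.3068² = 299.53 µm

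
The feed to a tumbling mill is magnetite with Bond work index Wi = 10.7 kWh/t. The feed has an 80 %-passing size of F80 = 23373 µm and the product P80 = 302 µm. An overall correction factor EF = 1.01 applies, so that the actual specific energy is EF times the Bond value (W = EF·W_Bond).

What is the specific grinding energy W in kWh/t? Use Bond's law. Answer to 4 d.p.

W = 5.5118 kWh/t

Bond:  W = 10 Wi (1/√P − 1/√F)
1/√302 = 0.057544;  1/√23373 = 0.006541
W = 10·10.7·(0.057544 − 0.006541) = 5.4573 kWh/t
Corrected W = EF·W_Bond = 1.01·5.4573 = 5.5118 kWh/t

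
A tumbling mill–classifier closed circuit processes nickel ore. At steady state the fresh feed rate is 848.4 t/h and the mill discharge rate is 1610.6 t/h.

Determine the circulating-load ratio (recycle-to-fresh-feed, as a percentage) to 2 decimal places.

CL = 89.84 %

Mill node: discharge = fresh + recycle.
R = M − F = 1610.6 − 848.4 = 762.2 t/h
CL = 100·R/F = 100·762.2/848.4 = 89.84 %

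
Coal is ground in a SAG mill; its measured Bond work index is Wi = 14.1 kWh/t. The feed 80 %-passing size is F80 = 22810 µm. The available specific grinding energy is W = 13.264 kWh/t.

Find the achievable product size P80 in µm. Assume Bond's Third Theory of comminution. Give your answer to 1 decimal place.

P80 = 98.6 µm

Bond: W = 10·Wi·(1/√P80 − 1/√F80)
⇒ 1/√P80 = W/(10 Wi) + 1/√F80
  = 13.2640/(10·14.1) + 1/√22810 = 0.094071 + 0.006621 = 0.100692
P80 = (1/0.100692)² = 9.9313² = 98.63 µm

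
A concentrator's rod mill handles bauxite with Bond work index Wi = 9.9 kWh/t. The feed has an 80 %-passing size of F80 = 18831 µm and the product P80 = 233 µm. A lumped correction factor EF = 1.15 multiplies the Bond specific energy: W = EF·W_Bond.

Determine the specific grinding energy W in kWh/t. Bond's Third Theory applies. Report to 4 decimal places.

W = 10 Wi / √P80 − 10 Wi / √F80
1/√233 = 0.065512;  1/√18831 = 0.007287
W = 10·9.9·(0.065512 − 0.007287) = 5.7643 kWh/t
Corrected W = EF·W_Bond = 1.15·5.7643 = 6.6289 kWh/t

W = 6.6289 kWh/t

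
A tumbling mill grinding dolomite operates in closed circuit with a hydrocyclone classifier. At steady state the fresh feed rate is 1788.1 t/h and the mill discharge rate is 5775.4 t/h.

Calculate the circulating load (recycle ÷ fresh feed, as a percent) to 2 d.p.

M = F + R at steady state, so:
R = M − F = 5775.4 − 1788.1 = 3987.3 t/h
CL = 100·R/F = 100·3987.3/1788.1 = 222.99 %

CL = 222.99 %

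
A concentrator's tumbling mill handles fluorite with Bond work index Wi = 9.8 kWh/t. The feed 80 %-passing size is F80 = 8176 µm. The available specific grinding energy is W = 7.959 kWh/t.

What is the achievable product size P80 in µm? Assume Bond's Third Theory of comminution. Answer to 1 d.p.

Bond:  W = 10 Wi (1/√P − 1/√F)
P80^(−½) = W/(10 Wi) + F80^(−½)
  = 7.9590/(10·9.8) + 1/√8176 = 0.081214 + 0.011059 = 0.092274
P80 = (1/0.092274)² = 10.8373² = 117.45 µm

P80 = 117.4 µm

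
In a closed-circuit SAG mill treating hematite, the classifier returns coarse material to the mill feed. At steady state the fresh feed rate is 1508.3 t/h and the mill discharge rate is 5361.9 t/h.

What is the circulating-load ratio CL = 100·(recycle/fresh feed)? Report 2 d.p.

CL = 255.49 %

Mill node: discharge = fresh + recycle.
R = M − F = 5361.9 − 1508.3 = 3853.6 t/h
CL = 100·R/F = 100·3853.6/1508.3 = 255.49 %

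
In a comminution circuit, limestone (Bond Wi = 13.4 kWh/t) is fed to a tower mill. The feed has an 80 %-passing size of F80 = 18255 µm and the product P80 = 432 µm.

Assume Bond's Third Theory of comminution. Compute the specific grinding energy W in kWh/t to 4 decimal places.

W = 10 Wi (P80^-0.5 − F80^-0.5)
1/√432 = 0.048113;  1/√18255 = 0.007401
W = 10·13.4·(0.048113 − 0.007401) = 5.4553 kWh/t

W = 5.4553 kWh/t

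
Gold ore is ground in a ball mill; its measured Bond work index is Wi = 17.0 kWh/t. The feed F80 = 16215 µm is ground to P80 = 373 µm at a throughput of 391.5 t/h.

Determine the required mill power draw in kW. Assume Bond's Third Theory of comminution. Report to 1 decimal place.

W = 10 Wi (P80^-0.5 − F80^-0.5)
W = 10·17.0·(1/√373 − 1/√16215) = 10·17.0·(0.043925) = 7.4672 kWh/t
Mill draw = 7.4672 × 391.5 = 2923.4 kW

P = 2923.4 kW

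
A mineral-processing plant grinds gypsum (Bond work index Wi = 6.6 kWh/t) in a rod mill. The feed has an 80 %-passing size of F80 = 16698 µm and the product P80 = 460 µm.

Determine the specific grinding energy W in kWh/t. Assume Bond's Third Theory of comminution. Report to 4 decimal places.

W = 10 Wi (1/√P80 − 1/√F80)  [Bond]
1/√460 = 0.046625;  1/√16698 = 0.007739
W = 10·6.6·(0.046625 − 0.007739) = 2.5665 kWh/t

W = 2.5665 kWh/t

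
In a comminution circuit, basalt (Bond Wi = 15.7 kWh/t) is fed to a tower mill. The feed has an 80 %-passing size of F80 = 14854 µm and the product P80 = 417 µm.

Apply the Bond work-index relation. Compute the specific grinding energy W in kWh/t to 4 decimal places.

Bond:  W = 10 Wi (1/√P − 1/√F)
1/√417 = 0.048970;  1/√14854 = 0.008205
W = 10·15.7·(0.048970 − 0.008205) = 6.4001 kWh/t

W = 6.4001 kWh/t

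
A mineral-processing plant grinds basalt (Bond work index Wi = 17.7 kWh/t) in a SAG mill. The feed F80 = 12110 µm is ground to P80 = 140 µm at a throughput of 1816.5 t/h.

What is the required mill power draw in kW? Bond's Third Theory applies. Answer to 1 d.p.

Bond: W = 10·Wi·(1/√P80 − 1/√F80)
W = 10·17.7·(1/√140 − 1/√12110) = 10·17.7·(0.075428) = 13.3508 kWh/t
P_mill = W·ṁ = 13.3508·1816.5 = 24251.7 kW

P = 24251.7 kW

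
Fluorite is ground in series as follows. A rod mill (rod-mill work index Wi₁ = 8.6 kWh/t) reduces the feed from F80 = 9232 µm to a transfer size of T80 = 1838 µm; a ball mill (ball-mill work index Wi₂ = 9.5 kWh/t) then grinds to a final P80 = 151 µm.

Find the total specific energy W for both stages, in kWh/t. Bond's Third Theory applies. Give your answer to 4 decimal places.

W = 6.6260 kWh/t

W = 10 Wi (1/√P80 − 1/√F80)  [Bond]
Stage 1 (9232→1838 µm, Wi₁=8.6): W₁ = 10·8.6·(0.023325 − 0.010408) = 1.1109 kWh/t
Stage 2 (1838→151 µm, Wi₂=9.5): W₂ = 10·9.5·(0.081379 − 0.023325) = 5.5151 kWh/t
W = W₁ + W₂ = 1.1109 + 5.5151 = 6.6260 kWh/t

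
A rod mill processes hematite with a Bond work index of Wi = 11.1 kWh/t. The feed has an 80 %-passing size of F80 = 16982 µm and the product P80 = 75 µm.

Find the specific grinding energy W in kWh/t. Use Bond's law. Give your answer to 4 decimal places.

W = 11.9654 kWh/t

W = 10·Wi·(P80^(-½) − F80^(-½))
1/√75 = 0.115470;  1/√16982 = 0.007674
W = 10·11.1·(0.115470 − 0.007674) = 11.9654 kWh/t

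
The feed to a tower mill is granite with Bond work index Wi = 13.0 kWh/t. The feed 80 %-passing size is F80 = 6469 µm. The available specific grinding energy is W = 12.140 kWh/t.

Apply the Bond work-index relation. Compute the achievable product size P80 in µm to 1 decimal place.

P80 = 89.3 µm

W = 10 Wi (P80^-0.5 − F80^-0.5)
⇒ 1/√P80 = W/(10·Wi) + 1/√F80
  = 12.1400/(10·13.0) + 1/√6469 = 0.093385 + 0.012433 = 0.105818
P80 = (1/0.105818)² = 9.4502² = 89.31 µm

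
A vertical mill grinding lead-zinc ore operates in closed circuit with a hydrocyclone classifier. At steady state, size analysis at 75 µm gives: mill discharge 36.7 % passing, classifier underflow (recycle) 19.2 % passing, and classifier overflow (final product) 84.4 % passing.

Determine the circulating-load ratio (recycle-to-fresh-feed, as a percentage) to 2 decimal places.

Classifier node, passing 75 µm:
Fd + Rd = Ru + Fo ⇒ R/F = (o−d)/(d−u)
r = (84.4 − 36.7)/(36.7 − 19.2) = 47.7/17.5 = 2.7257
CL = 100·r = 272.57 %

CL = 272.57 %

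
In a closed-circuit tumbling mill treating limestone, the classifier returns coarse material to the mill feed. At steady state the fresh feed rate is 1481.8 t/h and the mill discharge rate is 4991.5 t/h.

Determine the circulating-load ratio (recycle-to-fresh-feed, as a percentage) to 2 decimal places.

CL = 236.85 %

Discharge = new feed + return, hence
R = M − F = 4991.5 − 1481.8 = 3509.7 t/h
CL = 100·R/F = 100·3509.7/1481.8 = 236.85 %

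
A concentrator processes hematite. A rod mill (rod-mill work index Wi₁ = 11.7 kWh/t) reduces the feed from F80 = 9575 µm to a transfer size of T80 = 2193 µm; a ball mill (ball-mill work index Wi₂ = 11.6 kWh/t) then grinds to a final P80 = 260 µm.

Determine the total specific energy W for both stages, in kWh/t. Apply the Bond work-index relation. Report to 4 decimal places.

W = 6.0197 kWh/t

W = 10·Wi·(P80^(-½) − F80^(-½))
Stage 1 (9575→2193 µm, Wi₁=11.7): W₁ = 10·11.7·(0.021354 − 0.010220) = 1.3027 kWh/t
Stage 2 (2193→260 µm, Wi₂=11.6): W₂ = 10·11.6·(0.062017 − 0.021354) = 4.7169 kWh/t
W = W₁ + W₂ = 1.3027 + 4.7169 = 6.0197 kWh/t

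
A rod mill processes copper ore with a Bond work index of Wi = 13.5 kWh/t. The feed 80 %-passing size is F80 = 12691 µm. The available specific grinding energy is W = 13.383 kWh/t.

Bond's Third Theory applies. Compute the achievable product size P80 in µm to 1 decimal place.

P80 = 85.7 µm

W = 10 Wi (P80^-0.5 − F80^-0.5)
1/√P80 = 1/√F80 + W/(10·Wi)
  = 13.3830/(10·13.5) + 1/√12691 = 0.099133 + 0.008877 = 0.108010
P80 = (1/0.108010)² = 9.2584² = 85.72 µm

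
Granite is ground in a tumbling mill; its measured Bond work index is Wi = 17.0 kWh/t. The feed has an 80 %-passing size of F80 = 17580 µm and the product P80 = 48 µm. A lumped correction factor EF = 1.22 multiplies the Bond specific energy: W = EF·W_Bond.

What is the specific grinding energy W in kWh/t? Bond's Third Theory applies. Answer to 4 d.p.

W = 28.3714 kWh/t

Bond:  W = 10 Wi (1/√P − 1/√F)
1/√48 = 0.144338;  1/√17580 = 0.007542
W = 10·17.0·(0.144338 − 0.007542) = 23.2552 kWh/t
With EF = 1.22: W = 23.2552·1.22 = 28.3714 kWh/t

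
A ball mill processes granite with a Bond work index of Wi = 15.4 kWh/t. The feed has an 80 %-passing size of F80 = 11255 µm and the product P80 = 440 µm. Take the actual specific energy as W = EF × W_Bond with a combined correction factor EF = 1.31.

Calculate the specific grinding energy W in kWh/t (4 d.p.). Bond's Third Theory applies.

Bond:  W = 10 Wi (1/√P − 1/√F)
1/√440 = 0.047673;  1/√11255 = 0.009426
W = 10·15.4·(0.047673 − 0.009426) = 5.8901 kWh/t
Apply correction: 5.8901 × 1.31 = 7.7160 kWh/t

W = 7.7160 kWh/t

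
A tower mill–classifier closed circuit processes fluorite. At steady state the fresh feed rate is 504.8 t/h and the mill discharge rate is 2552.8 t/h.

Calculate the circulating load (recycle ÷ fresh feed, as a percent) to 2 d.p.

CL = 405.71 %

Discharge = new feed + return, hence
R = M − F = 2552.8 − 504.8 = 2048.0 t/h
CL = 100·R/F = 100·2048.0/504.8 = 405.71 %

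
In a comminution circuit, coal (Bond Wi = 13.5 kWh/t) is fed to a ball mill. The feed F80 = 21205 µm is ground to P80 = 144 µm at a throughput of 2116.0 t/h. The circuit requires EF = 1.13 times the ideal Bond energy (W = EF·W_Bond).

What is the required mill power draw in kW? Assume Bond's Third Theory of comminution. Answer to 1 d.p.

P = 24682.9 kW

W = 10 Wi (P80^-0.5 − F80^-0.5)
W = 10·13.5·(1/√144 − 1/√21205) = 10·13.5·(0.076466) = 10.3229 kWh/t
With EF = 1.13: W = 10.3229·1.13 = 11.6649 kWh/t
Power = W × throughput = 11.6649 kWh/t × 2116.0 t/h = 24682.9 kW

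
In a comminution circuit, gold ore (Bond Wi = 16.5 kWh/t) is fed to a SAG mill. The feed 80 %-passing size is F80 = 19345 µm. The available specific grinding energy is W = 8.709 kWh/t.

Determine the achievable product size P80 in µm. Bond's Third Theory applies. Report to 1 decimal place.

P80 = 278.0 µm

W = 10 Wi (1/√P80 − 1/√F80)  [Bond]
P80^(−½) = W/(10 Wi) + F80^(−½)
  = 8.7090/(10·16.5) + 1/√19345 = 0.052782 + 0.007190 = 0.059972
P80 = (1/0.059972)² = 16.6746² = 278.04 µm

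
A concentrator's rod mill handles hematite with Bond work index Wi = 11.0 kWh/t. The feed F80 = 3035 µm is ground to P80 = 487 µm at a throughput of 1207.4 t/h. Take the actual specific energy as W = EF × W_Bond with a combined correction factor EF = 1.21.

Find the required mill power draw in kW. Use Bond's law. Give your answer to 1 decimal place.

P = 4365.1 kW

W_Bond = 10·Wi·(1/√P₈₀ − 1/√F₈₀)
W = 10·11.0·(1/√487 − 1/√3035) = 10·11.0·(0.027162) = 2.9879 kWh/t
W_actual = 1.21 × 2.9879 = 3.6153 kWh/t
P = W·T = 3.6153·1207.4 = 4365.1 kW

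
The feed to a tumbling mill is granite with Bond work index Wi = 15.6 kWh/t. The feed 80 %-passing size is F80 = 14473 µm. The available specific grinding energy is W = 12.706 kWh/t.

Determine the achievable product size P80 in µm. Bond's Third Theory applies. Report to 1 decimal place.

P80 = 124.1 µm

Bond:  W = 10 Wi (1/√P − 1/√F)
1/√P80 = 1/√F80 + W/(10·Wi)
  = 12.7060/(10·15.6) + 1/√14473 = 0.081449 + 0.008312 = 0.089761
P80 = (1/0.089761)² = 11.1407² = 124.12 µm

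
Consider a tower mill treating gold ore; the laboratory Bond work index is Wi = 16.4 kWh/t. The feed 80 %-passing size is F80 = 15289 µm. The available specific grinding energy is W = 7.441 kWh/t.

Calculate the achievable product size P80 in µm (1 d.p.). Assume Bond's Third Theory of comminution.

P80 = 349.9 µm

Bond:  W = 10 Wi (1/√P − 1/√F)
P80^-0.5 = F80^-0.5 + W/(10 Wi)
  = 7.4410/(10·16.4) + 1/√15289 = 0.045372 + 0.008087 = 0.053459
P80 = (1/0.053459)² = 18.7058² = 349.91 µm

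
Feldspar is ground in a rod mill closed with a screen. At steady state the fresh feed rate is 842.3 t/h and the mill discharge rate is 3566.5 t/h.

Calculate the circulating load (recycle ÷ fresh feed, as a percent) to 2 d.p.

CL = 323.42 %

Steady state: M = F + R.
R = M − F = 3566.5 − 842.3 = 2724.2 t/h
CL = 100·R/F = 100·2724.2/842.3 = 323.42 %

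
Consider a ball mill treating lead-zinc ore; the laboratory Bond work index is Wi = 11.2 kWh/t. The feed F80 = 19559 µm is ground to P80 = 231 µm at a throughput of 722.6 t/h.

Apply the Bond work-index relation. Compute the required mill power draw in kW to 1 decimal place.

W = 10·Wi·[P80^(−½) − F80^(−½)]
W = 10·11.2·(1/√231 − 1/√19559) = 10·11.2·(0.058645) = 6.5682 kWh/t
P = W·T = 6.5682·722.6 = 4746.2 kW

P = 4746.2 kW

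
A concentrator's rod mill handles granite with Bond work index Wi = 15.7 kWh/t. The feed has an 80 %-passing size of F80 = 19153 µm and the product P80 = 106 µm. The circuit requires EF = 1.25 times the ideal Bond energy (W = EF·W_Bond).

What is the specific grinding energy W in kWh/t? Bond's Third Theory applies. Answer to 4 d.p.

W = 17.6434 kWh/t

W = 10 Wi / √P80 − 10 Wi / √F80
1/√106 = 0.097129;  1/√19153 = 0.007226
W = 10·15.7·(0.097129 − 0.007226) = 14.1147 kWh/t
W_actual = 1.25 × 14.1147 = 17.6434 kWh/t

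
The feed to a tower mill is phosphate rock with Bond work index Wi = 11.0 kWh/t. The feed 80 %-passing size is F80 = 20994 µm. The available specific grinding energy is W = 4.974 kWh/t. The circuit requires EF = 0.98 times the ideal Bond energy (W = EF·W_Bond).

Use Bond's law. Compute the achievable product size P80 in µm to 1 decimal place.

W = 10·Wi·(P80^(-½) − F80^(-½))
W_Bond = W / EF = 4.974 / 0.98 = 5.0755 kWh/t
P80^-0.5 = F80^-0.5 + W_Bond/(10 Wi)
  = 5.0755/(10·11.0) + 1/√20994 = 0.046141 + 0.006902 = 0.053043
P80 = (1/0.053043)² = 18.8528² = 355.43 µm

P80 = 355.4 µm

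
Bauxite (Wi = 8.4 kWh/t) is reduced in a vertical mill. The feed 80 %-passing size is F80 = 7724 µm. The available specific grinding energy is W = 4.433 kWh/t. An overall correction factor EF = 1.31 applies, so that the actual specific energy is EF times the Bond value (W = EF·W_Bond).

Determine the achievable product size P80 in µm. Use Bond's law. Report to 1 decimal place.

W = 10·Wi·(P80^(-½) − F80^(-½))
W_Bond = W / EF = 4.433 / 1.31 = 3.3840 kWh/t
⇒ 1/√P80 = W_Bond/(10 Wi) + 1/√F80
  = 3.3840/(10·8.4) + 1/√7724 = 0.040285 + 0.011378 = 0.051664
P80 = (1/0.051664)² = 19.3560² = 374.65 µm

P80 = 374.7 µm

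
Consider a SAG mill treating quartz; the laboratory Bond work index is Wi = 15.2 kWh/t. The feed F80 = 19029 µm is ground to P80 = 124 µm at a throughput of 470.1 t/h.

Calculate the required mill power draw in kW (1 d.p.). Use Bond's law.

P = 5898.9 kW

W = 10 Wi / √P80 − 10 Wi / √F80
W = 10·15.2·(1/√124 − 1/√19029) = 10·15.2·(0.082553) = 12.5481 kWh/t
P_mill = W·ṁ = 12.5481·470.1 = 5898.9 kW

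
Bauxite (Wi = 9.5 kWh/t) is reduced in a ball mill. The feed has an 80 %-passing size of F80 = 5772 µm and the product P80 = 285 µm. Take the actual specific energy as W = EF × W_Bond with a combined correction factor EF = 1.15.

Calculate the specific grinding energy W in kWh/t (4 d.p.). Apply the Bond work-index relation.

Bond:  W = 10 Wi (1/√P − 1/√F)
1/√285 = 0.059235;  1/√5772 = 0.013162
W = 10·9.5·(0.059235 − 0.013162) = 4.3769 kWh/t
Corrected W = EF·W_Bond = 1.15·4.3769 = 5.0334 kWh/t

W = 5.0334 kWh/t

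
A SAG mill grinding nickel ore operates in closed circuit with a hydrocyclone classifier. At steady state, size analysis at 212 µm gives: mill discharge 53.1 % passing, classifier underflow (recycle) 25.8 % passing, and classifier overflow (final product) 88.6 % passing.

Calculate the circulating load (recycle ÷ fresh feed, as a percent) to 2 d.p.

Mass balance on the −212 µm fraction:
(1+r)·d = r·u + o ⇒ r = (o−d)/(d−u)
r = (88.6 − 53.1)/(53.1 − 25.8) = 35.5/27.3 = 1.3004
CL = 100·r = 130.04 %

CL = 130.04 %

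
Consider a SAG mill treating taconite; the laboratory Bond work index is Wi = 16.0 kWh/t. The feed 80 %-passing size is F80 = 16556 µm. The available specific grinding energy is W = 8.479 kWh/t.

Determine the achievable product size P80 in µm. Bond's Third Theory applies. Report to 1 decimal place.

P80 = 270.8 µm

Bond:  W = 10 Wi (1/√P − 1/√F)
P80^-0.5 = F80^-0.5 + W/(10 Wi)
  = 8.4790/(10·16.0) + 1/√16556 = 0.052994 + 0.007772 = 0.060766
P80 = (1/0.060766)² = 16.4567² = 270.82 µm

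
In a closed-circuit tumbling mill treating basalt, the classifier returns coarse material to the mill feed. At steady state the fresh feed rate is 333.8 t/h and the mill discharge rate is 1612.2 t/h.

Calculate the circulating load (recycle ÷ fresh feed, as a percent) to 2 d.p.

CL = 382.98 %

M = F + R at steady state, so:
R = M − F = 1612.2 − 333.8 = 1278.4 t/h
CL = 100·R/F = 100·1278.4/333.8 = 382.98 %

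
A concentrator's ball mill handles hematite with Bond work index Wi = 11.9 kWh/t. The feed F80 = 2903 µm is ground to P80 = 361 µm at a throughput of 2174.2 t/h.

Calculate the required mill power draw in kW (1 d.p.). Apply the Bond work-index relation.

W_Bond = 10·Wi·(1/√P₈₀ − 1/√F₈₀)
W = 10·11.9·(1/√361 − 1/√2903) = 10·11.9·(0.034072) = 4.0545 kWh/t
P = W·T = 4.0545·2174.2 = 8815.3 kW

P = 8815.3 kW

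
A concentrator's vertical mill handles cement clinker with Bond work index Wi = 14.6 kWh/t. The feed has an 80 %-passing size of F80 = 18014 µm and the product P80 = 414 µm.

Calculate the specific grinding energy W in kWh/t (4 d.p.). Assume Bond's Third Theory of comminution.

W = 6.0877 kWh/t

W = 10 Wi (1/√P80 − 1/√F80)  [Bond]
1/√414 = 0.049147;  1/√18014 = 0.007451
W = 10·14.6·(0.049147 − 0.007451) = 6.0877 kWh/t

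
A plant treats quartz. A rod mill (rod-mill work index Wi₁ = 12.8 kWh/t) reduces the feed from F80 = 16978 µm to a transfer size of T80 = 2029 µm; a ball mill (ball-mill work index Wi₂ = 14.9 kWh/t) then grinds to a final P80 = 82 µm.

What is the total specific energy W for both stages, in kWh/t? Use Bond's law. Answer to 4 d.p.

W = 15.0057 kWh/t

Bond: W = 10·Wi·(1/√P80 − 1/√F80)
Stage 1 (16978→2029 µm, Wi₁=12.8): W₁ = 10·12.8·(0.022200 − 0.007675) = 1.8593 kWh/t
Stage 2 (2029→82 µm, Wi₂=14.9): W₂ = 10·14.9·(0.110432 − 0.022200) = 13.1465 kWh/t
W = W₁ + W₂ = 1.8593 + 13.1465 = 15.0057 kWh/t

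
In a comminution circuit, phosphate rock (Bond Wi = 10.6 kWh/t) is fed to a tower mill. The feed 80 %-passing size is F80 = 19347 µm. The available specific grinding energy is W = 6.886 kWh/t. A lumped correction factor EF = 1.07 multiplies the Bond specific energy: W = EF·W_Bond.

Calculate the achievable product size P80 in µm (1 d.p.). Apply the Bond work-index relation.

P80 = 216.9 µm

W_Bond = 10·Wi·(1/√P₈₀ − 1/√F₈₀)
W_Bond = W / EF = 6.886 / 1.07 = 6.4355 kWh/t
⇒ 1/√P80 = W_Bond/(10 Wi) + 1/√F80
  = 6.4355/(10·10.6) + 1/√19347 = 0.060712 + 0.007189 = 0.067902
P80 = (1/0.067902)² = 14.7271² = 216.89 µm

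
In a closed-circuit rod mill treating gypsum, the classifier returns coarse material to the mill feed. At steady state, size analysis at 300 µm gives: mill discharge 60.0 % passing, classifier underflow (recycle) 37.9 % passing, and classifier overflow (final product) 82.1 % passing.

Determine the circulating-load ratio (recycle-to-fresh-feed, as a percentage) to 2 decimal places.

Balance %-passing 300 µm (r = R/F):
Fd + Rd = Ru + Fo ⇒ R/F = (o−d)/(d−u)
r = (82.1 − 60.0)/(60.0 − 37.9) = 22.1/22.1 = 1.0000
CL = 100·r = 100.00 %

CL = 100.00 %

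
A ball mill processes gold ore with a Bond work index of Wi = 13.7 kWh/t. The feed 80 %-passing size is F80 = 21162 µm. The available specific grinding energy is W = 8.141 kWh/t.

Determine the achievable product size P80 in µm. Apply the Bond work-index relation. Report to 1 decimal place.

W = 10 Wi (P80^-0.5 − F80^-0.5)
⇒ 1/√P80 = W/(10 Wi) + 1/√F80
  = 8.1410/(10·13.7) + 1/√21162 = 0.059423 + 0.006874 = 0.066298
P80 = (1/0.066298)² = 15.0835² = 227.51 µm

P80 = 227.5 µm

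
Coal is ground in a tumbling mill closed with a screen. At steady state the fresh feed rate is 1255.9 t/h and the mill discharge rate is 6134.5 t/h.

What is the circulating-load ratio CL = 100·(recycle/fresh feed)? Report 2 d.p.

CL = 388.45 %

Discharge = new feed + return, hence
R = M − F = 6134.5 − 1255.9 = 4878.6 t/h
CL = 100·R/F = 100·4878.6/1255.9 = 388.45 %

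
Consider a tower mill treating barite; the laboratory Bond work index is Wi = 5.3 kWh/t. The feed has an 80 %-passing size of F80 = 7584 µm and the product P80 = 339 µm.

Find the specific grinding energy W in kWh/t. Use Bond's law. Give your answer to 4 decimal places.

W = 2.2700 kWh/t

Bond: W = 10·Wi·(1/√P80 − 1/√F80)
1/√339 = 0.054313;  1/√7584 = 0.011483
W = 10·5.3·(0.054313 − 0.011483) = 2.2700 kWh/t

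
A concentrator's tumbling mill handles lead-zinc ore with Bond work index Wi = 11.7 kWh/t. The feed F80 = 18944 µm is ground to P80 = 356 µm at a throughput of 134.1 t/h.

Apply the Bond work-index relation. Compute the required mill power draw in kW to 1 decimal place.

W = 10 Wi (P80^-0.5 − F80^-0.5)
W = 10·11.7·(1/√356 − 1/√18944) = 10·11.7·(0.045734) = 5.3509 kWh/t
P = W·T = 5.3509·134.1 = 717.6 kW

P = 717.6 kW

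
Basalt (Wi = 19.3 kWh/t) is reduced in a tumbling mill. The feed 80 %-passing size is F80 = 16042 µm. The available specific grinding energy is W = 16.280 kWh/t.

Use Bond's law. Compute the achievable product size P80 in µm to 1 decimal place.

P80 = 117.5 µm

W = 10·Wi·[P80^(−½) − F80^(−½)]
P80^(−½) = W/(10 Wi) + F80^(−½)
  = 16.2800/(10·19.3) + 1/√16042 = 0.084352 + 0.007895 = 0.092248
P80 = (1/0.092248)² = 10.8404² = 117.51 µm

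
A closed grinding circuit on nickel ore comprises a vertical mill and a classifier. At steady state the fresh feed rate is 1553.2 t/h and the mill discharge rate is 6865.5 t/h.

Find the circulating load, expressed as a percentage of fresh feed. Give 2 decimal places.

Discharge = new feed + return, hence
R = M − F = 6865.5 − 1553.2 = 5312.3 t/h
CL = 100·R/F = 100·5312.3/1553.2 = 342.02 %

CL = 342.02 %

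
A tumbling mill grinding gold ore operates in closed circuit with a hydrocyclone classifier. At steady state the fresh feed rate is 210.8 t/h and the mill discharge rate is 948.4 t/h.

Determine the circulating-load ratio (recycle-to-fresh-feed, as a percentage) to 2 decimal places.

Steady state: M = F + R.
R = M − F = 948.4 − 210.8 = 737.6 t/h
CL = 100·R/F = 100·737.6/210.8 = 349.91 %

CL = 349.91 %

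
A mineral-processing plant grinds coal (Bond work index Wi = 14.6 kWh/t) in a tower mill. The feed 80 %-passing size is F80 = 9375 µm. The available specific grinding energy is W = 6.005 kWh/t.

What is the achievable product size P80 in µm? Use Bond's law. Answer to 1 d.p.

W = 10 Wi (1/√P80 − 1/√F80)  [Bond]
⇒ 1/√P80 = W/(10 Wi) + 1/√F80
  = 6.0050/(10·14.6) + 1/√9375 = 0.041130 + 0.010328 = 0.051458
P80 = (1/0.051458)² = 19.4333² = 377.65 µm

P80 = 377.7 µm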